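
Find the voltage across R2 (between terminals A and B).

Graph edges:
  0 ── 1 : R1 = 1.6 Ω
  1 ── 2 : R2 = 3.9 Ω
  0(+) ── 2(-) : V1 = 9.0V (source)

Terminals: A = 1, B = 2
R1 and R2 are in series across V1 (node 0 → node 1 → node 2), and the output A–B is taken across R2, so this is a voltage divider.
Series current: I = V1/(R1 + R2) = 9/(1.6 + 3.9) = 9/5.5 = 1.636 A
V_R2 = I × R2 = V1 × R2/(R1 + R2) = 9 × 3.9/5.5 = 6.382 V

Final answer: 6.382 V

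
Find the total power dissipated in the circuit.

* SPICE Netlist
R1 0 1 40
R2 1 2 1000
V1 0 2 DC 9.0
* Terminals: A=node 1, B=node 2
Nodal analysis, taking node 2 as the 0 V reference.
Source V1 fixes V_0 = 9 V.
KCL at each unknown node (sum of currents leaving = 0; resistances in Ω):
  Node 1: (V_1 - 9)/40 + (V_1 - 0)/1000 = 0
Collecting terms: 0.026 × V_1 = 0.225  =>  V_1 = 8.654 V
Power in each resistor, P = (ΔV)²/R:
  P_R1 = (9 - 8.654)²/40 = 0.002996 W
  P_R2 = (8.654 - 0)²/1000 = 0.07489 W
P_total = P_R1 + P_R2 = 0.07788 W

Final answer: 0.07788 W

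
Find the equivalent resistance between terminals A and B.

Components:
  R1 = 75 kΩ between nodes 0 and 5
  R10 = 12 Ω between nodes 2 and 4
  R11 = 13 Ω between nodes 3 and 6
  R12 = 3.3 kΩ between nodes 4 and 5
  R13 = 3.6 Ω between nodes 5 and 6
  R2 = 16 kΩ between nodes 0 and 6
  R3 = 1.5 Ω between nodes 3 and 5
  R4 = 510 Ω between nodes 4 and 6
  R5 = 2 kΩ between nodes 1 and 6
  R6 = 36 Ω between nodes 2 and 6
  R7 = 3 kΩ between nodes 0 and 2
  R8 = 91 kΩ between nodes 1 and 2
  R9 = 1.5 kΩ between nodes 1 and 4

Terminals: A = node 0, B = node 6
The network is not a plain series/parallel combination. Inject a 1 A test current into terminal A (node 0) and return it from terminal B (node 6); then R_eq = V_A / (1 A).
Nodal analysis, taking node 6 as the 0 V reference.
Current source I_test pushes 1 A into node 0 and draws it out of node 6.
KCL at each unknown node (sum of currents leaving = 0; resistances in Ω):
  Node 0: (V_0 - V_5)/75000 + (V_0 - 0)/16000 + (V_0 - V_2)/3000 - 1 = 0
  Node 1: (V_1 - 0)/2000 + (V_1 - V_2)/91000 + (V_1 - V_4)/1500 = 0
  Node 2: (V_2 - V_0)/3000 + (V_2 - V_1)/91000 + (V_2 - 0)/36 + (V_2 - V_4)/12 = 0
  Node 3: (V_3 - V_5)/1.5 + (V_3 - 0)/13 = 0
  Node 4: (V_4 - V_1)/1500 + (V_4 - V_2)/12 + (V_4 - 0)/510 + (V_4 - V_5)/3300 = 0
  Node 5: (V_5 - V_0)/75000 + (V_5 - V_3)/1.5 + (V_5 - V_4)/3300 + (V_5 - 0)/3.6 = 0
Collecting terms (coefficients in siemens):
  0.0004092·V_0 - 0.0003333·V_2 - 0.00001333·V_5 = 1
  0.001178·V_1 - 0.00001099·V_2 - 0.0006667·V_4 = 0
  0.1115·V_2 - 0.0003333·V_0 - 0.00001099·V_1 - 0.08333·V_4 = 0
  0.7436·V_3 - 0.6667·V_5 = 0
  0.08626·V_4 - 0.0006667·V_1 - 0.08333·V_2 - 0.000303·V_5 = 0
  0.9448·V_5 - 0.00001333·V_0 - 0.6667·V_3 - 0.000303·V_4 = 0
Solving these 6 simultaneous equations (Gaussian elimination) gives:
  V_0 = 2466 V, V_1 = 15.01 V, V_2 = 26.87 V, V_3 = 0.1053 V
  V_4 = 26.08 V, V_5 = 0.1175 V
R_eq = V_0 / 1 A = 2466 Ω = 2.466 kΩ

Final answer: 2.466 kΩ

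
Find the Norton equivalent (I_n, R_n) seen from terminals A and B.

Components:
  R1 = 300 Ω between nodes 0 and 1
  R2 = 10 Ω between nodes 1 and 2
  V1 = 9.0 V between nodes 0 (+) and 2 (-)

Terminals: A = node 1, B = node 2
Find the Thévenin equivalent first; then I_n = V_th/R_th and R_n = R_th.
Step 1 — V_th is the open-circuit voltage V_A - V_B (nothing connected across the terminals).
Nodal analysis, taking node 2 as the 0 V reference.
Source V1 fixes V_0 = 9 V.
KCL at each unknown node (sum of currents leaving = 0; resistances in Ω):
  Node 1: (V_1 - 9)/300 + (V_1 - 0)/10 = 0
Collecting terms: 0.1033 × V_1 = 0.03  =>  V_1 = 0.2903 V
V_th = V_1 - V_2 = 0.2903 - 0 = 0.2903 V
Step 2 — R_th: zero the source — replace V1 by a short circuit (node 2 merges into node 0) — and find the resistance seen between A (node 1) and B (node 0).
Reduce the network between node 1 (A) and node 0 (B) by series/parallel combination:
  Rp1 = R1 ‖ R2 (parallel, both between nodes 0 and 1) = 1/(1/300 + 1/10) = 9.677 Ω
R_th = 9.677 Ω
I_n = V_th/R_th = 0.2903/9.677 = 0.03 A, and R_n = R_th = 9.677 Ω

Final answer: I_n = 0.03 A, R_n = 9.677 Ω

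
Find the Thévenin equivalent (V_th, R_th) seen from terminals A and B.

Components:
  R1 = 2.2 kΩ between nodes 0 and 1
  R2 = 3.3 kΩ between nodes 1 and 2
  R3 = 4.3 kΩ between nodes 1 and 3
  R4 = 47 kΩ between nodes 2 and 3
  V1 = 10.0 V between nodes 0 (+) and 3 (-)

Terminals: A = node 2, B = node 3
Step 1 — V_th is the open-circuit voltage V_A - V_B (nothing connected across the terminals).
Nodal analysis, taking node 3 as the 0 V reference.
Source V1 fixes V_0 = 10 V.
KCL at each unknown node (sum of currents leaving = 0; resistances in Ω):
  Node 1: (V_1 - 10)/2200 + (V_1 - V_2)/3300 + (V_1 - 0)/4300 = 0
  Node 2: (V_2 - V_1)/3300 + (V_2 - 0)/47000 = 0
Collecting terms (coefficients in siemens):
  0.0009901·V_1 - 0.000303·V_2 = 0.004545
  0.0003243·V_2 - 0.000303·V_1 = 0
Determinant D = (0.0009901)(0.0003243) - (-0.000303)(-0.000303) = 0.0000002293
V_1 = [(0.004545)(0.0003243) - (-0.000303)(0)]/D = 6.429 V
V_2 = [(0.0009901)(0) - (0.004545)(-0.000303)]/D = 6.008 V
V_th = V_2 - V_3 = 6.008 - 0 = 6.008 V
Step 2 — R_th: zero the source — replace V1 by a short circuit (node 3 merges into node 0) — and find the resistance seen between A (node 2) and B (node 0).
Reduce the network between node 2 (A) and node 0 (B) by series/parallel combination:
  Rp1 = R1 ‖ R3 (parallel, both between nodes 0 and 1) = 1/(1/2200 + 1/4300) = 1455 Ω
  Rs1 = R2 + Rp1 (series, joined only at node 1) = 3300 + 1455 = 4755 Ω
  Rp2 = R4 ‖ Rs1 (parallel, both between nodes 0 and 2) = 1/(1/47000 + 1/4755) = 4318 Ω
R_th = 4.318 kΩ

Final answer: V_th = 6.008 V, R_th = 4.318 kΩ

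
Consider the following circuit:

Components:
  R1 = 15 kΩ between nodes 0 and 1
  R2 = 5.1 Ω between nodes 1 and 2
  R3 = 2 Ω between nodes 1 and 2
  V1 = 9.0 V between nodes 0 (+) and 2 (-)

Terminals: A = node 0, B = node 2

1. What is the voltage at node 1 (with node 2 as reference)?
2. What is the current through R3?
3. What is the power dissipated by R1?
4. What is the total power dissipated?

Nodal analysis, taking node 2 as the 0 V reference.
Source V1 fixes V_0 = 9 V.
KCL at each unknown node (sum of currents leaving = 0; resistances in Ω):
  Node 1: (V_1 - 9)/15000 + (V_1 - 0)/5.1 + (V_1 - 0)/2 = 0
Collecting terms: 0.6961 × V_1 = 0.0006  =>  V_1 = 0.0008619 V
Part 1:
  Read off the nodal solution: V_1 = 0.0008619 V
Part 2:
  I_R3 = (V_1 - V_2)/R3 = (0.0008619 - 0)/2 = 0.0004309 A
  Magnitude: I_R3 = 0.0004309 A
Part 3:
  I_R1 = (V_0 - V_1)/R1 = (9 - 0.0008619)/15000 = 0.0005999 A
  P_R1 = I_R1² × R1 = (0.0005999)² × 15000 = 0.005399 W
Part 4:
  Power in each resistor, P = (ΔV)²/R:
    P_R1 = (9 - 0.0008619)²/15000 = 0.005399 W
    P_R2 = (0.0008619 - 0)²/5.1 = 0.0000001457 W
    P_R3 = (0.0008619 - 0)²/2 = 0.0000003714 W
  P_total = P_R1 + P_R2 + P_R3 = 0.005399 W

Final answers:
1. V_1 = 0.0008619 V
2. I_R3 = 0.0004309 A
3. P_R1 = 0.005399 W
4. P_total = 0.005399 W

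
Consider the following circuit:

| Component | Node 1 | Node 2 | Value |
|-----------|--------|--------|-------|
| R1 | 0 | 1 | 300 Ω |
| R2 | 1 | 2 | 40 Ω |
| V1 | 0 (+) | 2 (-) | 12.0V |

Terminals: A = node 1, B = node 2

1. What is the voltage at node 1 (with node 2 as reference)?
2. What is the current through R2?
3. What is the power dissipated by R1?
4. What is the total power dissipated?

Nodal analysis, taking node 2 as the 0 V reference.
Source V1 fixes V_0 = 12 V.
KCL at each unknown node (sum of currents leaving = 0; resistances in Ω):
  Node 1: (V_1 - 12)/300 + (V_1 - 0)/40 = 0
Collecting terms: 0.02833 × V_1 = 0.04  =>  V_1 = 1.412 V
Part 1:
  Read off the nodal solution: V_1 = 1.412 V
Part 2:
  I_R2 = (V_1 - V_2)/R2 = (1.412 - 0)/40 = 0.03529 A
  Magnitude: I_R2 = 0.03529 A
Part 3:
  I_R1 = (V_0 - V_1)/R1 = (12 - 1.412)/300 = 0.03529 A
  P_R1 = I_R1² × R1 = (0.03529)² × 300 = 0.3737 W
Part 4:
  Power in each resistor, P = (ΔV)²/R:
    P_R1 = (12 - 1.412)²/300 = 0.3737 W
    P_R2 = (1.412 - 0)²/40 = 0.04983 W
  P_total = P_R1 + P_R2 = 0.4235 W

Final answers:
1. V_1 = 1.412 V
2. I_R2 = 0.03529 A
3. P_R1 = 0.3737 W
4. P_total = 0.4235 W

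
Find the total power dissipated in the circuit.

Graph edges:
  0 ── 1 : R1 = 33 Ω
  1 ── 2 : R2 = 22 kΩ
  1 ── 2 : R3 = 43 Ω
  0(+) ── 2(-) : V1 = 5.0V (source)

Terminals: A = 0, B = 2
Nodal analysis, taking node 2 as the 0 V reference.
Source V1 fixes V_0 = 5 V.
KCL at each unknown node (sum of currents leaving = 0; resistances in Ω):
  Node 1: (V_1 - 5)/33 + (V_1 - 0)/22000 + (V_1 - 0)/43 = 0
Collecting terms: 0.0536 × V_1 = 0.1515  =>  V_1 = 2.827 V
Power in each resistor, P = (ΔV)²/R:
  P_R1 = (5 - 2.827)²/33 = 0.1431 W
  P_R2 = (2.827 - 0)²/22000 = 0.0003632 W
  P_R3 = (2.827 - 0)²/43 = 0.1858 W
P_total = P_R1 + P_R2 + P_R3 = 0.3293 W

Final answer: 0.3293 W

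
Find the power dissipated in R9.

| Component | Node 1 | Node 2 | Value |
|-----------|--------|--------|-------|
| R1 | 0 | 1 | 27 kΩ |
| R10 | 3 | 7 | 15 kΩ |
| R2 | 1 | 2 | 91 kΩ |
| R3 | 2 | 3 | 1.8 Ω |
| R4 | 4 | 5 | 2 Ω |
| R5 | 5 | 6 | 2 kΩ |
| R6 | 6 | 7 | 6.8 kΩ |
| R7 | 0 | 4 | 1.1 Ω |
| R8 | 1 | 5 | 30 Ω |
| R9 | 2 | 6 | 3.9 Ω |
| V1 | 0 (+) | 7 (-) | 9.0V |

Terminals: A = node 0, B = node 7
Nodal analysis, taking node 7 as the 0 V reference.
Source V1 fixes V_0 = 9 V.
KCL at each unknown node (sum of currents leaving = 0; resistances in Ω):
  Node 1: (V_1 - 9)/27000 + (V_1 - V_2)/91000 + (V_1 - V_5)/30 = 0
  Node 2: (V_2 - V_1)/91000 + (V_2 - V_3)/1.8 + (V_2 - V_6)/3.9 = 0
  Node 3: (V_3 - V_2)/1.8 + (V_3 - 0)/15000 = 0
  Node 4: (V_4 - V_5)/2 + (V_4 - 9)/1.1 = 0
  Node 5: (V_5 - V_4)/2 + (V_5 - V_6)/2000 + (V_5 - V_1)/30 = 0
  Node 6: (V_6 - V_5)/2000 + (V_6 - 0)/6800 + (V_6 - V_2)/3.9 = 0
Collecting terms (coefficients in siemens):
  0.03338·V_1 - 0.00001099·V_2 - 0.03333·V_5 = 0.0003333
  0.812·V_2 - 0.00001099·V_1 - 0.5556·V_3 - 0.2564·V_6 = 0
  0.5556·V_3 - 0.5556·V_2 = 0
  1.409·V_4 - 0.5·V_5 = 8.182
  0.5338·V_5 - 0.03333·V_1 - 0.5·V_4 - 0.0005·V_6 = 0
  0.2571·V_6 - 0.2564·V_2 - 0.0005·V_5 = 0
Solving these 6 simultaneous equations (Gaussian elimination) gives:
  V_1 = 8.995 V, V_2 = 6.342 V, V_3 = 6.341 V, V_4 = 8.999 V
  V_5 = 8.996 V, V_6 = 6.343 V
I_R9 = (V_2 - V_6)/R9 = (6.342 - 6.343)/3.9 = -0.0003936 A
P_R9 = I_R9² × R9 = (-0.0003936)² × 3.9 = 0.0000006041 W

Final answer: 6.041e-07 W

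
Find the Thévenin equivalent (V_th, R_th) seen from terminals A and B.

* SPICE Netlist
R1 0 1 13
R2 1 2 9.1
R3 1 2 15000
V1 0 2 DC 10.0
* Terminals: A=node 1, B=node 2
Step 1 — V_th is the open-circuit voltage V_A - V_B (nothing connected across the terminals).
Nodal analysis, taking node 2 as the 0 V reference.
Source V1 fixes V_0 = 10 V.
KCL at each unknown node (sum of currents leaving = 0; resistances in Ω):
  Node 1: (V_1 - 10)/13 + (V_1 - 0)/9.1 + (V_1 - 0)/15000 = 0
Collecting terms: 0.1869 × V_1 = 0.7692  =>  V_1 = 4.116 V
V_th = V_1 - V_2 = 4.116 - 0 = 4.116 V
Step 2 — R_th: zero the source — replace V1 by a short circuit (node 2 merges into node 0) — and find the resistance seen between A (node 1) and B (node 0).
Reduce the network between node 1 (A) and node 0 (B) by series/parallel combination:
  Rp1 = R1 ‖ R2 ‖ R3 (parallel, all between nodes 0 and 1) = 1/(1/13 + 1/9.1 + 1/15000) = 5.351 Ω
R_th = 5.351 Ω

Final answer: V_th = 4.116 V, R_th = 5.351 Ω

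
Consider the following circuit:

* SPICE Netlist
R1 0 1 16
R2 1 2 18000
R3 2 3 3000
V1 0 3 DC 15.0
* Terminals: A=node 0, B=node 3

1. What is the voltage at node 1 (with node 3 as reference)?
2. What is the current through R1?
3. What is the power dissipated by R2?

Nodal analysis, taking node 3 as the 0 V reference.
Source V1 fixes V_0 = 15 V.
KCL at each unknown node (sum of currents leaving = 0; resistances in Ω):
  Node 1: (V_1 - 15)/16 + (V_1 - V_2)/18000 = 0
  Node 2: (V_2 - V_1)/18000 + (V_2 - 0)/3000 = 0
Collecting terms (coefficients in siemens):
  0.06256·V_1 - 0.00005556·V_2 = 0.9375
  0.0003889·V_2 - 0.00005556·V_1 = 0
Determinant D = (0.06256)(0.0003889) - (-0.00005556)(-0.00005556) = 0.00002432
V_1 = [(0.9375)(0.0003889) - (-0.00005556)(0)]/D = 14.99 V
V_2 = [(0.06256)(0) - (0.9375)(-0.00005556)]/D = 2.141 V
Part 1:
  Read off the nodal solution: V_1 = 14.99 V
Part 2:
  I_R1 = (V_0 - V_1)/R1 = (15 - 14.99)/16 = 0.0007137 A
  Magnitude: I_R1 = 0.0007137 A
Part 3:
  I_R2 = (V_1 - V_2)/R2 = (14.99 - 2.141)/18000 = 0.0007137 A
  P_R2 = I_R2² × R2 = (0.0007137)² × 18000 = 0.00917 W

Final answers:
1. V_1 = 14.99 V
2. I_R1 = 0.0007137 A
3. P_R2 = 0.00917 W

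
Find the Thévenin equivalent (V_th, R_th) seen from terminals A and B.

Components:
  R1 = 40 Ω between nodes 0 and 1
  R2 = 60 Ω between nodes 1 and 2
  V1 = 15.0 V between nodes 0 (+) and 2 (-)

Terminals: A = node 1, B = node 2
Step 1 — V_th is the open-circuit voltage V_A - V_B (nothing connected across the terminals).
Nodal analysis, taking node 2 as the 0 V reference.
Source V1 fixes V_0 = 15 V.
KCL at each unknown node (sum of currents leaving = 0; resistances in Ω):
  Node 1: (V_1 - 15)/40 + (V_1 - 0)/60 = 0
Collecting terms: 0.04167 × V_1 = 0.375  =>  V_1 = 9 V
V_th = V_1 - V_2 = 9 - 0 = 9 V
Step 2 — R_th: zero the source — replace V1 by a short circuit (node 2 merges into node 0) — and find the resistance seen between A (node 1) and B (node 0).
Reduce the network between node 1 (A) and node 0 (B) by series/parallel combination:
  Rp1 = R1 ‖ R2 (parallel, both between nodes 0 and 1) = 1/(1/40 + 1/60) = 24 Ω
R_th = 24 Ω

Final answer: V_th = 9 V, R_th = 24 Ω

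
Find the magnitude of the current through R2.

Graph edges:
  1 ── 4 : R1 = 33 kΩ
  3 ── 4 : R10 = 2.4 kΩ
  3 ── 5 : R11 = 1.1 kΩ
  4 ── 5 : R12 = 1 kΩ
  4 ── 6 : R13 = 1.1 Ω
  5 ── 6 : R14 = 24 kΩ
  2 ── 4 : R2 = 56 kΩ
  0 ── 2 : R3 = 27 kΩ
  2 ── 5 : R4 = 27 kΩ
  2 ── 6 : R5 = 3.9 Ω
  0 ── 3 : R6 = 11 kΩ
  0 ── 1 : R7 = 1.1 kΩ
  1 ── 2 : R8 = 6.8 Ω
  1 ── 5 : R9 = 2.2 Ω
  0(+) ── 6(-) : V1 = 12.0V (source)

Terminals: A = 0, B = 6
Nodal analysis, taking node 6 as the 0 V reference.
Source V1 fixes V_0 = 12 V.
KCL at each unknown node (sum of currents leaving = 0; resistances in Ω):
  Node 1: (V_1 - V_4)/33000 + (V_1 - 12)/1100 + (V_1 - V_2)/6.8 + (V_1 - V_5)/2.2 = 0
  Node 2: (V_2 - V_4)/56000 + (V_2 - 12)/27000 + (V_2 - V_5)/27000 + (V_2 - 0)/3.9 + (V_2 - V_1)/6.8 = 0
  Node 3: (V_3 - 12)/11000 + (V_3 - V_4)/2400 + (V_3 - V_5)/1100 = 0
  Node 4: (V_4 - V_1)/33000 + (V_4 - V_2)/56000 + (V_4 - V_3)/2400 + (V_4 - V_5)/1000 + (V_4 - 0)/1.1 = 0
  Node 5: (V_5 - V_2)/27000 + (V_5 - V_1)/2.2 + (V_5 - V_3)/1100 + (V_5 - V_4)/1000 + (V_5 - 0)/24000 = 0
Collecting terms (coefficients in siemens):
  0.6025·V_1 - 0.1471·V_2 - 0.0000303·V_4 - 0.4545·V_5 = 0.01091
  0.4036·V_2 - 0.1471·V_1 - 0.00001786·V_4 - 0.00003704·V_5 = 0.0004444
  0.001417·V_3 - 0.0004167·V_4 - 0.0009091·V_5 = 0.001091
  0.9106·V_4 - 0.0000303·V_1 - 0.00001786·V_2 - 0.0004167·V_3 - 0.001·V_5 = 0
  0.4565·V_5 - 0.4545·V_1 - 0.00003704·V_2 - 0.0009091·V_3 - 0.001·V_4 = 0
Solving these 5 simultaneous equations (Gaussian elimination) gives:
  V_1 = 0.1229 V, V_2 = 0.04589 V, V_3 = 0.8498 V, V_4 = 0.0005301 V
  V_5 = 0.124 V
I_R2 = (V_2 - V_4)/R2 = (0.04589 - 0.0005301)/56000 = 0.00000081 A
|I_R2| = 0.00000081 A

Final answer: |I_R2| = 8.1e-07 A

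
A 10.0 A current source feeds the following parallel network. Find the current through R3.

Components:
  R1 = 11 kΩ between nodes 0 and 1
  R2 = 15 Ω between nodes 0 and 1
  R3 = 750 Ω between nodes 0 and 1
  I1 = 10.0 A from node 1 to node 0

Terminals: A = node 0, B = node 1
All resistors sit directly between nodes 0 and 1, so they are in parallel and share one voltage V; the full source current 10 A splits among them.
1/R_par = 1/11000 + 1/15 + 1/750 = 0.06809 S  =>  R_par = 14.69 Ω
V = I × R_par = 10 × 14.69 = 146.9 V
I_R3 = V/R3 = 146.9/750 = 0.1958 A

Final answer: 0.1958 A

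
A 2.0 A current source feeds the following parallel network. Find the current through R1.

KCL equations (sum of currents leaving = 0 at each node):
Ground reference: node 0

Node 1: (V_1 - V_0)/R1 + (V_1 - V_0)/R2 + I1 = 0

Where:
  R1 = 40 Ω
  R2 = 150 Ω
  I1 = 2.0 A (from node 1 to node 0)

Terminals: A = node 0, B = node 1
All resistors sit directly between nodes 0 and 1, so they are in parallel and share one voltage V; the full source current 2 A splits among them.
1/R_par = 1/40 + 1/150 = 0.03167 S  =>  R_par = 31.58 Ω
V = I × R_par = 2 × 31.58 = 63.16 V
I_R1 = V/R1 = 63.16/40 = 1.579 A

Final answer: 1.579 A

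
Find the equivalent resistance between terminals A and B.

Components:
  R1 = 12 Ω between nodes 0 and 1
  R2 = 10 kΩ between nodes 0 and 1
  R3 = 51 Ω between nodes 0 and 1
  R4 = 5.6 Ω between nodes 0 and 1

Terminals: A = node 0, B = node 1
Reduce the network between node 0 (A) and node 1 (B) by series/parallel combination:
  Rp1 = R1 ‖ R2 ‖ R3 ‖ R4 (parallel, all between nodes 0 and 1) = 1/(1/12 + 1/10000 + 1/51 + 1/5.6) = 3.551 Ω
R_eq = 3.551 Ω

Final answer: 3.551 Ω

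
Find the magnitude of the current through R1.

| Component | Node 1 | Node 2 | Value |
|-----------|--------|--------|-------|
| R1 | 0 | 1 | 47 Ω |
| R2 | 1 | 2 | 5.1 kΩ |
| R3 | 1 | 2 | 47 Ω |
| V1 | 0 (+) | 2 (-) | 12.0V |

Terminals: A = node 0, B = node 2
Nodal analysis, taking node 2 as the 0 V reference.
Source V1 fixes V_0 = 12 V.
KCL at each unknown node (sum of currents leaving = 0; resistances in Ω):
  Node 1: (V_1 - 12)/47 + (V_1 - 0)/5100 + (V_1 - 0)/47 = 0
Collecting terms: 0.04275 × V_1 = 0.2553  =>  V_1 = 5.972 V
I_R1 = (V_0 - V_1)/R1 = (12 - 5.972)/47 = 0.1282 A
|I_R1| = 0.1282 A

Final answer: |I_R1| = 0.1282 A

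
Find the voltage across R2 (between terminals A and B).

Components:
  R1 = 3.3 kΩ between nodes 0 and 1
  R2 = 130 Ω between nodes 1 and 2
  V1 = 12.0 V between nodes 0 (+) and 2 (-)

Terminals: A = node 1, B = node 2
R1 and R2 are in series across V1 (node 0 → node 1 → node 2), and the output A–B is taken across R2, so this is a voltage divider.
Series current: I = V1/(R1 + R2) = 12/(3300 + 130) = 12/3430 = 0.003499 A
V_R2 = I × R2 = V1 × R2/(R1 + R2) = 12 × 130/3430 = 0.4548 V

Final answer: 0.4548 V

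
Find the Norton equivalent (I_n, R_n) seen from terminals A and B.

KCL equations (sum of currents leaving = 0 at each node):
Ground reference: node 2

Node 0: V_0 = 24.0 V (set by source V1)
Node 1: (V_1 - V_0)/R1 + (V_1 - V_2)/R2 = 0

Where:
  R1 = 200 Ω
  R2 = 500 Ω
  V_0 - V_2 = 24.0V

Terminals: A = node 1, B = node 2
Find the Thévenin equivalent first; then I_n = V_th/R_th and R_n = R_th.
Step 1 — V_th is the open-circuit voltage V_A - V_B (nothing connected across the terminals).
Nodal analysis, taking node 2 as the 0 V reference.
Source V1 fixes V_0 = 24 V.
KCL at each unknown node (sum of currents leaving = 0; resistances in Ω):
  Node 1: (V_1 - 24)/200 + (V_1 - 0)/500 = 0
Collecting terms: 0.007 × V_1 = 0.12  =>  V_1 = 17.14 V
V_th = V_1 - V_2 = 17.14 - 0 = 17.14 V
Step 2 — R_th: zero the source — replace V1 by a short circuit (node 2 merges into node 0) — and find the resistance seen between A (node 1) and B (node 0).
Reduce the network between node 1 (A) and node 0 (B) by series/parallel combination:
  Rp1 = R1 ‖ R2 (parallel, both between nodes 0 and 1) = 1/(1/200 + 1/500) = 142.9 Ω
R_th = 142.9 Ω
I_n = V_th/R_th = 17.14/142.9 = 0.12 A, and R_n = R_th = 142.9 Ω

Final answer: I_n = 0.12 A, R_n = 142.9 Ω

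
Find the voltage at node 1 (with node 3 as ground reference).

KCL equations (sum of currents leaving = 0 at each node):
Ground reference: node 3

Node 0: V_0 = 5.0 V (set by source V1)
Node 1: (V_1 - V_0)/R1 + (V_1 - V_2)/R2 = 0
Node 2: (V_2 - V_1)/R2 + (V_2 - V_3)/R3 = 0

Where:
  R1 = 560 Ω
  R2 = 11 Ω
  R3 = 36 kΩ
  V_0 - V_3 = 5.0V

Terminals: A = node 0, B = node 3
Nodal analysis, taking node 3 as the 0 V reference.
Source V1 fixes V_0 = 5 V.
KCL at each unknown node (sum of currents leaving = 0; resistances in Ω):
  Node 1: (V_1 - 5)/560 + (V_1 - V_2)/11 = 0
  Node 2: (V_2 - V_1)/11 + (V_2 - 0)/36000 = 0
Collecting terms (coefficients in siemens):
  0.09269·V_1 - 0.09091·V_2 = 0.008929
  0.09094·V_2 - 0.09091·V_1 = 0
Determinant D = (0.09269)(0.09094) - (-0.09091)(-0.09091) = 0.0001649
V_1 = [(0.008929)(0.09094) - (-0.09091)(0)]/D = 4.923 V
V_2 = [(0.09269)(0) - (0.008929)(-0.09091)]/D = 4.922 V
The requested potential is V_1 = 4.923 V.

Final answer: V_1 = 4.923 V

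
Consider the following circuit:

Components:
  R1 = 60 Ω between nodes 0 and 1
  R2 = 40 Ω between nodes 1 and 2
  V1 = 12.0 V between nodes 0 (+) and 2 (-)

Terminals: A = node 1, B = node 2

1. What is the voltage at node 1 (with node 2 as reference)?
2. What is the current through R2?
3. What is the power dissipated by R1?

Nodal analysis, taking node 2 as the 0 V reference.
Source V1 fixes V_0 = 12 V.
KCL at each unknown node (sum of currents leaving = 0; resistances in Ω):
  Node 1: (V_1 - 12)/60 + (V_1 - 0)/40 = 0
Collecting terms: 0.04167 × V_1 = 0.2  =>  V_1 = 4.8 V
Part 1:
  Read off the nodal solution: V_1 = 4.8 V
Part 2:
  I_R2 = (V_1 - V_2)/R2 = (4.8 - 0)/40 = 0.12 A
  Magnitude: I_R2 = 0.12 A
Part 3:
  I_R1 = (V_0 - V_1)/R1 = (12 - 4.8)/60 = 0.12 A
  P_R1 = I_R1² × R1 = (0.12)² × 60 = 0.864 W

Final answers:
1. V_1 = 4.8 V
2. I_R2 = 0.12 A
3. P_R1 = 0.864 W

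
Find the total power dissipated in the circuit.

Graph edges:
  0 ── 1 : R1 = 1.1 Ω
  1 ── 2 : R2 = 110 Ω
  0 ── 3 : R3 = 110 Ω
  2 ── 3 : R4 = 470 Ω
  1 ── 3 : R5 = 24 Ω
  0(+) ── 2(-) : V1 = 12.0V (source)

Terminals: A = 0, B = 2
Nodal analysis, taking node 2 as the 0 V reference.
Source V1 fixes V_0 = 12 V.
KCL at each unknown node (sum of currents leaving = 0; resistances in Ω):
  Node 1: (V_1 - 12)/1.1 + (V_1 - 0)/110 + (V_1 - V_3)/24 = 0
  Node 3: (V_3 - 12)/110 + (V_3 - 0)/470 + (V_3 - V_1)/24 = 0
Collecting terms (coefficients in siemens):
  0.9598·V_1 - 0.04167·V_3 = 10.91
  0.05289·V_3 - 0.04167·V_1 = 0.1091
Determinant D = (0.9598)(0.05289) - (-0.04167)(-0.04167) = 0.04903
V_1 = [(10.91)(0.05289) - (-0.04167)(0.1091)]/D = 11.86 V
V_3 = [(0.9598)(0.1091) - (10.91)(-0.04167)]/D = 11.41 V
Power in each resistor, P = (ΔV)²/R:
  P_R1 = (12 - 11.86)²/1.1 = 0.01766 W
  P_R2 = (11.86 - 0)²/110 = 1.279 W
  P_R3 = (12 - 11.41)²/110 = 0.003192 W
  P_R4 = (0 - 11.41)²/470 = 0.2769 W
  P_R5 = (11.86 - 11.41)²/24 = 0.008558 W
P_total = P_R1 + P_R2 + P_R3 + P_R4 + P_R5 = 1.585 W

Final answer: 1.585 W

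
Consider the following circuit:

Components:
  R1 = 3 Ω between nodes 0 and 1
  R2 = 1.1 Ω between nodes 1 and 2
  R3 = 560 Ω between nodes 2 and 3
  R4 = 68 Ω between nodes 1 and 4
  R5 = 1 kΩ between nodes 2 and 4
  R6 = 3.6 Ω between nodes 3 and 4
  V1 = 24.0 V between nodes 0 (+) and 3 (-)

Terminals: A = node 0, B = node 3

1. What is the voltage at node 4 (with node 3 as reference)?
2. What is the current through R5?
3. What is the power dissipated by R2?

Nodal analysis, taking node 3 as the 0 V reference.
Source V1 fixes V_0 = 24 V.
KCL at each unknown node (sum of currents leaving = 0; resistances in Ω):
  Node 1: (V_1 - 24)/3 + (V_1 - V_2)/1.1 + (V_1 - V_4)/68 = 0
  Node 2: (V_2 - V_1)/1.1 + (V_2 - 0)/560 + (V_2 - V_4)/1000 = 0
  Node 4: (V_4 - V_1)/68 + (V_4 - V_2)/1000 + (V_4 - 0)/3.6 = 0
Collecting terms (coefficients in siemens):
  1.257·V_1 - 0.9091·V_2 - 0.01471·V_4 = 8
  0.9119·V_2 - 0.9091·V_1 - 0.001·V_4 = 0
  0.2935·V_4 - 0.01471·V_1 - 0.001·V_2 = 0
Solving these 3 simultaneous equations (Gaussian elimination) gives:
  V_1 = 22.86 V, V_2 = 22.79 V, V_4 = 1.223 V
Part 1:
  Read off the nodal solution: V_4 = 1.223 V
Part 2:
  I_R5 = (V_2 - V_4)/R5 = (22.79 - 1.223)/1000 = 0.02157 A
  Magnitude: I_R5 = 0.02157 A
Part 3:
  I_R2 = (V_1 - V_2)/R2 = (22.86 - 22.79)/1.1 = 0.06226 A
  P_R2 = I_R2² × R2 = (0.06226)² × 1.1 = 0.004264 W

Final answers:
1. V_4 = 1.223 V
2. I_R5 = 0.02157 A
3. P_R2 = 0.004264 W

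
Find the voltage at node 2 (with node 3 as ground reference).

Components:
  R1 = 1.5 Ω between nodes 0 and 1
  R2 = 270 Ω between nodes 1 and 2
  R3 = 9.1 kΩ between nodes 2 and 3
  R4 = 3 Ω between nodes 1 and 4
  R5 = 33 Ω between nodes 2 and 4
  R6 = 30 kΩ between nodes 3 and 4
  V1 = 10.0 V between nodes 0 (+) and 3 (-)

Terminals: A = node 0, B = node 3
Nodal analysis, taking node 3 as the 0 V reference.
Source V1 fixes V_0 = 10 V.
KCL at each unknown node (sum of currents leaving = 0; resistances in Ω):
  Node 1: (V_1 - 10)/1.5 + (V_1 - V_2)/270 + (V_1 - V_4)/3 = 0
  Node 2: (V_2 - V_1)/270 + (V_2 - 0)/9100 + (V_2 - V_4)/33 = 0
  Node 4: (V_4 - V_1)/3 + (V_4 - V_2)/33 + (V_4 - 0)/30000 = 0
Collecting terms (coefficients in siemens):
  1.004·V_1 - 0.003704·V_2 - 0.3333·V_4 = 6.667
  0.03412·V_2 - 0.003704·V_1 - 0.0303·V_4 = 0
  0.3637·V_4 - 0.3333·V_1 - 0.0303·V_2 = 0
Solving these 3 simultaneous equations (Gaussian elimination) gives:
  V_1 = 9.998 V, V_2 = 9.962 V, V_4 = 9.994 V
The requested potential is V_2 = 9.962 V.

Final answer: V_2 = 9.962 V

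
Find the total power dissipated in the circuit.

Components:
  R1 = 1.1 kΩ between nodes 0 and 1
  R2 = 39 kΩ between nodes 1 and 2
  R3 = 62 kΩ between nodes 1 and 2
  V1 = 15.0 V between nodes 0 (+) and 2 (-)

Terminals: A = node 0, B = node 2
Nodal analysis, taking node 2 as the 0 V reference.
Source V1 fixes V_0 = 15 V.
KCL at each unknown node (sum of currents leaving = 0; resistances in Ω):
  Node 1: (V_1 - 15)/1100 + (V_1 - 0)/39000 + (V_1 - 0)/62000 = 0
Collecting terms: 0.0009509 × V_1 = 0.01364  =>  V_1 = 14.34 V
Power in each resistor, P = (ΔV)²/R:
  P_R1 = (15 - 14.34)²/1100 = 0.0003947 W
  P_R2 = (14.34 - 0)²/39000 = 0.005273 W
  P_R3 = (14.34 - 0)²/62000 = 0.003317 W
P_total = P_R1 + P_R2 + P_R3 = 0.008985 W

Final answer: 0.008985 W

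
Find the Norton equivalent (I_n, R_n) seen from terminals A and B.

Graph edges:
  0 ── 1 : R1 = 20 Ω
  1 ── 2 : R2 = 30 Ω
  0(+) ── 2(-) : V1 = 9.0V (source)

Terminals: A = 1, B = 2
Find the Thévenin equivalent first; then I_n = V_th/R_th and R_n = R_th.
Step 1 — V_th is the open-circuit voltage V_A - V_B (nothing connected across the terminals).
Nodal analysis, taking node 2 as the 0 V reference.
Source V1 fixes V_0 = 9 V.
KCL at each unknown node (sum of currents leaving = 0; resistances in Ω):
  Node 1: (V_1 - 9)/20 + (V_1 - 0)/30 = 0
Collecting terms: 0.08333 × V_1 = 0.45  =>  V_1 = 5.4 V
V_th = V_1 - V_2 = 5.4 - 0 = 5.4 V
Step 2 — R_th: zero the source — replace V1 by a short circuit (node 2 merges into node 0) — and find the resistance seen between A (node 1) and B (node 0).
Reduce the network between node 1 (A) and node 0 (B) by series/parallel combination:
  Rp1 = R1 ‖ R2 (parallel, both between nodes 0 and 1) = 1/(1/20 + 1/30) = 12 Ω
R_th = 12 Ω
I_n = V_th/R_th = 5.4/12 = 0.45 A, and R_n = R_th = 12 Ω

Final answer: I_n = 0.45 A, R_n = 12 Ω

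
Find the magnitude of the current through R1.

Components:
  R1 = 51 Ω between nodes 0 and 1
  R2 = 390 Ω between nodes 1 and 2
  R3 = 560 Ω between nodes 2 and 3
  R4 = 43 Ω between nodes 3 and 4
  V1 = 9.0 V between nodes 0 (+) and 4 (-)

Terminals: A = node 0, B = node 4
Nodal analysis, taking node 4 as the 0 V reference.
Source V1 fixes V_0 = 9 V.
KCL at each unknown node (sum of currents leaving = 0; resistances in Ω):
  Node 1: (V_1 - 9)/51 + (V_1 - V_2)/390 = 0
  Node 2: (V_2 - V_1)/390 + (V_2 - V_3)/560 = 0
  Node 3: (V_3 - V_2)/560 + (V_3 - 0)/43 = 0
Collecting terms (coefficients in siemens):
  0.02217·V_1 - 0.002564·V_2 = 0.1765
  0.00435·V_2 - 0.002564·V_1 - 0.001786·V_3 = 0
  0.02504·V_3 - 0.001786·V_2 = 0
Solving these 3 simultaneous equations (Gaussian elimination) gives:
  V_1 = 8.56 V, V_2 = 5.198 V, V_3 = 0.3707 V
I_R1 = (V_0 - V_1)/R1 = (9 - 8.56)/51 = 0.008621 A
|I_R1| = 0.008621 A

Final answer: |I_R1| = 0.008621 A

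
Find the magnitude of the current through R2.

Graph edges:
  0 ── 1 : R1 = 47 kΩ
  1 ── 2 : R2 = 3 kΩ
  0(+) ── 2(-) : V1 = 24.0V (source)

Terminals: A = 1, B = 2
Nodal analysis, taking node 2 as the 0 V reference.
Source V1 fixes V_0 = 24 V.
KCL at each unknown node (sum of currents leaving = 0; resistances in Ω):
  Node 1: (V_1 - 24)/47000 + (V_1 - 0)/3000 = 0
Collecting terms: 0.0003546 × V_1 = 0.0005106  =>  V_1 = 1.44 V
I_R2 = (V_1 - V_2)/R2 = (1.44 - 0)/3000 = 0.00048 A
|I_R2| = 0.00048 A

Final answer: |I_R2| = 0.00048 A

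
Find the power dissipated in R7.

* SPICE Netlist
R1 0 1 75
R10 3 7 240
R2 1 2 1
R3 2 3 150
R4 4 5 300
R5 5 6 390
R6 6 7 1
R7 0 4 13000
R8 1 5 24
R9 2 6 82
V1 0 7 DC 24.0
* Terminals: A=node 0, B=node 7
Nodal analysis, taking node 7 as the 0 V reference.
Source V1 fixes V_0 = 24 V.
KCL at each unknown node (sum of currents leaving = 0; resistances in Ω):
  Node 1: (V_1 - 24)/75 + (V_1 - V_2)/1 + (V_1 - V_5)/24 = 0
  Node 2: (V_2 - V_1)/1 + (V_2 - V_3)/150 + (V_2 - V_6)/82 = 0
  Node 3: (V_3 - V_2)/150 + (V_3 - 0)/240 = 0
  Node 4: (V_4 - V_5)/300 + (V_4 - 24)/13000 = 0
  Node 5: (V_5 - V_4)/300 + (V_5 - V_6)/390 + (V_5 - V_1)/24 = 0
  Node 6: (V_6 - V_5)/390 + (V_6 - 0)/1 + (V_6 - V_2)/82 = 0
Collecting terms (coefficients in siemens):
  1.055·V_1 - 1·V_2 - 0.04167·V_5 = 0.32
  1.019·V_2 - 1·V_1 - 0.006667·V_3 - 0.0122·V_6 = 0
  0.01083·V_3 - 0.006667·V_2 = 0
  0.00341·V_4 - 0.003333·V_5 = 0.001846
  0.04756·V_5 - 0.04167·V_1 - 0.003333·V_4 - 0.002564·V_6 = 0
  1.015·V_6 - 0.0122·V_2 - 0.002564·V_5 = 0
Solving these 6 simultaneous equations (Gaussian elimination) gives:
  V_1 = 10.67 V, V_2 = 10.51 V, V_3 = 6.471 V, V_4 = 10.4 V
  V_5 = 10.08 V, V_6 = 0.1518 V
I_R7 = (V_0 - V_4)/R7 = (24 - 10.4)/13000 = 0.001046 A
P_R7 = I_R7² × R7 = (0.001046)² × 13000 = 0.01424 W

Final answer: 0.01424 W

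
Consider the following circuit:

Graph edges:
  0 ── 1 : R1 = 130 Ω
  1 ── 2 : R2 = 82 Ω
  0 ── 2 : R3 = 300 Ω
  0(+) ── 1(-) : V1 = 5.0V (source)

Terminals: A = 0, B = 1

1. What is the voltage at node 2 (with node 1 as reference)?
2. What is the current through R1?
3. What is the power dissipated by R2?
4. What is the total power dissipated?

Nodal analysis, taking node 1 as the 0 V reference.
Source V1 fixes V_0 = 5 V.
KCL at each unknown node (sum of currents leaving = 0; resistances in Ω):
  Node 2: (V_2 - 0)/82 + (V_2 - 5)/300 = 0
Collecting terms: 0.01553 × V_2 = 0.01667  =>  V_2 = 1.073 V
Part 1:
  Read off the nodal solution: V_2 = 1.073 V
Part 2:
  I_R1 = (V_0 - V_1)/R1 = (5 - 0)/130 = 0.03846 A
  Magnitude: I_R1 = 0.03846 A
Part 3:
  I_R2 = (V_1 - V_2)/R2 = (0 - 1.073)/82 = -0.01309 A
  P_R2 = I_R2² × R2 = (-0.01309)² × 82 = 0.01405 W
Part 4:
  Power in each resistor, P = (ΔV)²/R:
    P_R1 = (5 - 0)²/130 = 0.1923 W
    P_R2 = (0 - 1.073)²/82 = 0.01405 W
    P_R3 = (5 - 1.073)²/300 = 0.0514 W
  P_total = P_R1 + P_R2 + P_R3 = 0.2578 W

Final answers:
1. V_2 = 1.073 V
2. I_R1 = 0.03846 A
3. P_R2 = 0.01405 W
4. P_total = 0.2578 W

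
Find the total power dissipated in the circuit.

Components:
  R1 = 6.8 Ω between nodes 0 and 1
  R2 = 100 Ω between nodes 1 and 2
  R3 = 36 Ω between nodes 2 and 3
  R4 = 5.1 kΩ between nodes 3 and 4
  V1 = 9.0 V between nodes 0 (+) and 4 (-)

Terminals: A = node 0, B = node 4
Nodal analysis, taking node 4 as the 0 V reference.
Source V1 fixes V_0 = 9 V.
KCL at each unknown node (sum of currents leaving = 0; resistances in Ω):
  Node 1: (V_1 - 9)/6.8 + (V_1 - V_2)/100 = 0
  Node 2: (V_2 - V_1)/100 + (V_2 - V_3)/36 = 0
  Node 3: (V_3 - V_2)/36 + (V_3 - 0)/5100 = 0
Collecting terms (coefficients in siemens):
  0.1571·V_1 - 0.01·V_2 = 1.324
  0.03778·V_2 - 0.01·V_1 - 0.02778·V_3 = 0
  0.02797·V_3 - 0.02778·V_2 = 0
Solving these 3 simultaneous equations (Gaussian elimination) gives:
  V_1 = 8.988 V, V_2 = 8.817 V, V_3 = 8.755 V
Power in each resistor, P = (ΔV)²/R:
  P_R1 = (9 - 8.988)²/6.8 = 0.00002004 W
  P_R2 = (8.988 - 8.817)²/100 = 0.0002947 W
  P_R3 = (8.817 - 8.755)²/36 = 0.0001061 W
  P_R4 = (8.755 - 0)²/5100 = 0.01503 W
P_total = P_R1 + P_R2 + P_R3 + P_R4 = 0.01545 W

Final answer: 0.01545 W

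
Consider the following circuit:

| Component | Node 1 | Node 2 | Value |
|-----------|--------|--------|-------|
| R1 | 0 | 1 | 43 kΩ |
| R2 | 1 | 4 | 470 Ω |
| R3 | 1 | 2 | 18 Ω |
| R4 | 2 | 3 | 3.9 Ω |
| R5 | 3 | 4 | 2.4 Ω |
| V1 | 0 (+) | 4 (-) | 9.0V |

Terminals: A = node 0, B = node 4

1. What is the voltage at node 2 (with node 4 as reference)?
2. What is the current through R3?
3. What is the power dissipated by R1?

Nodal analysis, taking node 4 as the 0 V reference.
Source V1 fixes V_0 = 9 V.
KCL at each unknown node (sum of currents leaving = 0; resistances in Ω):
  Node 1: (V_1 - 9)/43000 + (V_1 - 0)/470 + (V_1 - V_2)/18 = 0
  Node 2: (V_2 - V_1)/18 + (V_2 - V_3)/3.9 = 0
  Node 3: (V_3 - V_2)/3.9 + (V_3 - 0)/2.4 = 0
Collecting terms (coefficients in siemens):
  0.05771·V_1 - 0.05556·V_2 = 0.0002093
  0.312·V_2 - 0.05556·V_1 - 0.2564·V_3 = 0
  0.6731·V_3 - 0.2564·V_2 = 0
Solving these 3 simultaneous equations (Gaussian elimination) gives:
  V_1 = 0.004833 V, V_2 = 0.001253 V, V_3 = 0.0004774 V
Part 1:
  Read off the nodal solution: V_2 = 0.001253 V
Part 2:
  I_R3 = (V_1 - V_2)/R3 = (0.004833 - 0.001253)/18 = 0.0001989 A
  Magnitude: I_R3 = 0.0001989 A
Part 3:
  I_R1 = (V_0 - V_1)/R1 = (9 - 0.004833)/43000 = 0.0002092 A
  P_R1 = I_R1² × R1 = (0.0002092)² × 43000 = 0.001882 W

Final answers:
1. V_2 = 0.001253 V
2. I_R3 = 0.0001989 A
3. P_R1 = 0.001882 W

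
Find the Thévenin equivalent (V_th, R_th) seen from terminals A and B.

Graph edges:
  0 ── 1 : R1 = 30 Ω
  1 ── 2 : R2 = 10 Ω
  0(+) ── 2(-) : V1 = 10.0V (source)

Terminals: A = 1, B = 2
Step 1 — V_th is the open-circuit voltage V_A - V_B (nothing connected across the terminals).
Nodal analysis, taking node 2 as the 0 V reference.
Source V1 fixes V_0 = 10 V.
KCL at each unknown node (sum of currents leaving = 0; resistances in Ω):
  Node 1: (V_1 - 10)/30 + (V_1 - 0)/10 = 0
Collecting terms: 0.1333 × V_1 = 0.3333  =>  V_1 = 2.5 V
V_th = V_1 - V_2 = 2.5 - 0 = 2.5 V
Step 2 — R_th: zero the source — replace V1 by a short circuit (node 2 merges into node 0) — and find the resistance seen between A (node 1) and B (node 0).
Reduce the network between node 1 (A) and node 0 (B) by series/parallel combination:
  Rp1 = R1 ‖ R2 (parallel, both between nodes 0 and 1) = 1/(1/30 + 1/10) = 7.5 Ω
R_th = 7.5 Ω

Final answer: V_th = 2.5 V, R_th = 7.5 Ω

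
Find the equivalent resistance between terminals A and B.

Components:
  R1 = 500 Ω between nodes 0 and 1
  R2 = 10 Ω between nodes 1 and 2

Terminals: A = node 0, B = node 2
Reduce the network between node 0 (A) and node 2 (B) by series/parallel combination:
  Rs1 = R1 + R2 (series, joined only at node 1) = 500 + 10 = 510 Ω
R_eq = 510 Ω

Final answer: 510 Ω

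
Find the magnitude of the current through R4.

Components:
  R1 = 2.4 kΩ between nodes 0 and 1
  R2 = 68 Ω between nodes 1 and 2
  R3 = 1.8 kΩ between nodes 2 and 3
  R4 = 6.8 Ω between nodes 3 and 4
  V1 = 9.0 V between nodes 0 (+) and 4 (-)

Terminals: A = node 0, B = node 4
Nodal analysis, taking node 4 as the 0 V reference.
Source V1 fixes V_0 = 9 V.
KCL at each unknown node (sum of currents leaving = 0; resistances in Ω):
  Node 1: (V_1 - 9)/2400 + (V_1 - V_2)/68 = 0
  Node 2: (V_2 - V_1)/68 + (V_2 - V_3)/1800 = 0
  Node 3: (V_3 - V_2)/1800 + (V_3 - 0)/6.8 = 0
Collecting terms (coefficients in siemens):
  0.01512·V_1 - 0.01471·V_2 = 0.00375
  0.01526·V_2 - 0.01471·V_1 - 0.0005556·V_3 = 0
  0.1476·V_3 - 0.0005556·V_2 = 0
Solving these 3 simultaneous equations (Gaussian elimination) gives:
  V_1 = 3.947 V, V_2 = 3.804 V, V_3 = 0.01432 V
I_R4 = (V_3 - V_4)/R4 = (0.01432 - 0)/6.8 = 0.002105 A
|I_R4| = 0.002105 A

Final answer: |I_R4| = 0.002105 A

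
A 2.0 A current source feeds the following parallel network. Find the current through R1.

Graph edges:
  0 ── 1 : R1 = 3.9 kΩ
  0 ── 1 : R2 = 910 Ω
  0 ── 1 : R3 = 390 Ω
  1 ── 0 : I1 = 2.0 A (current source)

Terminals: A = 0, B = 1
All resistors sit directly between nodes 0 and 1, so they are in parallel and share one voltage V; the full source current 2 A splits among them.
1/R_par = 1/3900 + 1/910 + 1/390 = 0.003919 S  =>  R_par = 255.1 Ω
V = I × R_par = 2 × 255.1 = 510.3 V
I_R1 = V/R1 = 510.3/3900 = 0.1308 A

Final answer: 0.1308 A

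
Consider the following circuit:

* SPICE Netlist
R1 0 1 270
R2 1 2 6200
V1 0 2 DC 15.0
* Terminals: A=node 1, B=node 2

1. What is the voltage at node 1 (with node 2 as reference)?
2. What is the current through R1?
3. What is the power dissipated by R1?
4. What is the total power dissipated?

Nodal analysis, taking node 2 as the 0 V reference.
Source V1 fixes V_0 = 15 V.
KCL at each unknown node (sum of currents leaving = 0; resistances in Ω):
  Node 1: (V_1 - 15)/270 + (V_1 - 0)/6200 = 0
Collecting terms: 0.003865 × V_1 = 0.05556  =>  V_1 = 14.37 V
Part 1:
  Read off the nodal solution: V_1 = 14.37 V
Part 2:
  I_R1 = (V_0 - V_1)/R1 = (15 - 14.37)/270 = 0.002318 A
  Magnitude: I_R1 = 0.002318 A
Part 3:
  I_R1 = (V_0 - V_1)/R1 = (15 - 14.37)/270 = 0.002318 A
  P_R1 = I_R1² × R1 = (0.002318)² × 270 = 0.001451 W
Part 4:
  Power in each resistor, P = (ΔV)²/R:
    P_R1 = (15 - 14.37)²/270 = 0.001451 W
    P_R2 = (14.37 - 0)²/6200 = 0.03332 W
  P_total = P_R1 + P_R2 = 0.03478 W

Final answers:
1. V_1 = 14.37 V
2. I_R1 = 0.002318 A
3. P_R1 = 0.001451 W
4. P_total = 0.03478 W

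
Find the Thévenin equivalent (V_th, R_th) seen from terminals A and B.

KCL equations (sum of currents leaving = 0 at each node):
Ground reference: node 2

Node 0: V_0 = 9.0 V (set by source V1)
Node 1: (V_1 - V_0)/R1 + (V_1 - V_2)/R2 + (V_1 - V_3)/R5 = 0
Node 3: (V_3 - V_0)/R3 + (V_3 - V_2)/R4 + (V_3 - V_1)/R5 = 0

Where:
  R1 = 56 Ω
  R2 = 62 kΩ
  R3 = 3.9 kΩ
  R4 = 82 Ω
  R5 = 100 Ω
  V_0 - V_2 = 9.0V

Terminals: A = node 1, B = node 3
Step 1 — V_th is the open-circuit voltage V_A - V_B (nothing connected across the terminals).
Nodal analysis, taking node 2 as the 0 V reference.
Source V1 fixes V_0 = 9 V.
KCL at each unknown node (sum of currents leaving = 0; resistances in Ω):
  Node 1: (V_1 - 9)/56 + (V_1 - 0)/62000 + (V_1 - V_3)/100 = 0
  Node 3: (V_3 - 9)/3900 + (V_3 - 0)/82 + (V_3 - V_1)/100 = 0
Collecting terms (coefficients in siemens):
  0.02787·V_1 - 0.01·V_3 = 0.1607
  0.02245·V_3 - 0.01·V_1 = 0.002308
Determinant D = (0.02787)(0.02245) - (-0.01)(-0.01) = 0.0005258
V_1 = [(0.1607)(0.02245) - (-0.01)(0.002308)]/D = 6.906 V
V_3 = [(0.02787)(0.002308) - (0.1607)(-0.01)]/D = 3.179 V
V_th = V_1 - V_3 = 6.906 - 3.179 = 3.727 V
Step 2 — R_th: zero the source — replace V1 by a short circuit (node 2 merges into node 0) — and find the resistance seen between A (node 1) and B (node 3).
Reduce the network between node 1 (A) and node 3 (B) by series/parallel combination:
  Rp1 = R1 ‖ R2 (parallel, both between nodes 0 and 1) = 1/(1/56 + 1/62000) = 55.95 Ω
  Rp2 = R3 ‖ R4 (parallel, both between nodes 0 and 3) = 1/(1/3900 + 1/82) = 80.31 Ω
  Rs1 = Rp1 + Rp2 (series, joined only at node 0) = 55.95 + 80.31 = 136.3 Ω
  Rp3 = R5 ‖ Rs1 (parallel, both between nodes 1 and 3) = 1/(1/100 + 1/136.3) = 57.67 Ω
R_th = 57.67 Ω

Final answer: V_th = 3.727 V, R_th = 57.67 Ω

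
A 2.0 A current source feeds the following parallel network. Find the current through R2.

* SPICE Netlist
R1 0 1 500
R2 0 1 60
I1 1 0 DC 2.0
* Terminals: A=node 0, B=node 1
All resistors sit directly between nodes 0 and 1, so they are in parallel and share one voltage V; the full source current 2 A splits among them.
1/R_par = 1/500 + 1/60 = 0.01867 S  =>  R_par = 53.57 Ω
V = I × R_par = 2 × 53.57 = 107.1 V
I_R2 = V/R2 = 107.1/60 = 1.786 A

Final answer: 1.786 A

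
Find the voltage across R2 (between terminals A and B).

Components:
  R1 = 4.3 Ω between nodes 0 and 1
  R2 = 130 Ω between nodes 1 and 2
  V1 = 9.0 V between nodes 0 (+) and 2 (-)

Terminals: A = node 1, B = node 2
R1 and R2 are in series across V1 (node 0 → node 1 → node 2), and the output A–B is taken across R2, so this is a voltage divider.
Series current: I = V1/(R1 + R2) = 9/(4.3 + 130) = 9/134.3 = 0.06701 A
V_R2 = I × R2 = V1 × R2/(R1 + R2) = 9 × 130/134.3 = 8.712 V

Final answer: 8.712 V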